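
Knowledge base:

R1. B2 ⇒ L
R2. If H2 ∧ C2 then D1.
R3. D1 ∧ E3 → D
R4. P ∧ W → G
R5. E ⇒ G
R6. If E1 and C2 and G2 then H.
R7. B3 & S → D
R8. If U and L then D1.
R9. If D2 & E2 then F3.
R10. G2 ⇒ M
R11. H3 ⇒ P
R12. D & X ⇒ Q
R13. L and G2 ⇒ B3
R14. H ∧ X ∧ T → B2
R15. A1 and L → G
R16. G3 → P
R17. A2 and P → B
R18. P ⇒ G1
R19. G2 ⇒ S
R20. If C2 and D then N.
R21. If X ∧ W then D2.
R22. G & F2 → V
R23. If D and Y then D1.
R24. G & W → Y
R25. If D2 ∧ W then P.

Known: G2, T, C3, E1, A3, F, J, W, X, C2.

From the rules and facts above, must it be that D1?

H  (by R6: E1, C2, G2)
B2  (by R14: H, X, T)
S  (by R19: G2)
D2  (by R21: X, W)
P  (by R25: D2, W)
L  (by R1: B2)
G  (by R4: P, W)
B3  (by R13: L, G2)
Y  (by R24: G, W)
D  (by R7: B3, S)
D1  (by R23: D, Y)

Yes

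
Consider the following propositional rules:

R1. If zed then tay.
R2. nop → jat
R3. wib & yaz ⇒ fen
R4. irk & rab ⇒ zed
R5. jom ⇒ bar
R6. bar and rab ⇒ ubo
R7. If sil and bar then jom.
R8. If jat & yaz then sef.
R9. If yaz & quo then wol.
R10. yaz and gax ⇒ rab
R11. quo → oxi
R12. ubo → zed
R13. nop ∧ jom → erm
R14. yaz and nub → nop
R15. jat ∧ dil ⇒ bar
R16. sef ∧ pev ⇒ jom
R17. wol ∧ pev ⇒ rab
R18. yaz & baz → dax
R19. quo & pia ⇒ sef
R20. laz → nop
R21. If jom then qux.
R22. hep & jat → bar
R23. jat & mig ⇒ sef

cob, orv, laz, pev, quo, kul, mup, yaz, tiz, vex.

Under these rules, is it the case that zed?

Yes

wol  (by R9: yaz, quo)
rab  (by R17: wol, pev)
nop  (by R20: laz)
jat  (by R2: nop)
sef  (by R8: jat, yaz)
jom  (by R16: sef, pev)
bar  (by R5: jom)
ubo  (by R6: bar, rab)
zed  (by R12: ubo)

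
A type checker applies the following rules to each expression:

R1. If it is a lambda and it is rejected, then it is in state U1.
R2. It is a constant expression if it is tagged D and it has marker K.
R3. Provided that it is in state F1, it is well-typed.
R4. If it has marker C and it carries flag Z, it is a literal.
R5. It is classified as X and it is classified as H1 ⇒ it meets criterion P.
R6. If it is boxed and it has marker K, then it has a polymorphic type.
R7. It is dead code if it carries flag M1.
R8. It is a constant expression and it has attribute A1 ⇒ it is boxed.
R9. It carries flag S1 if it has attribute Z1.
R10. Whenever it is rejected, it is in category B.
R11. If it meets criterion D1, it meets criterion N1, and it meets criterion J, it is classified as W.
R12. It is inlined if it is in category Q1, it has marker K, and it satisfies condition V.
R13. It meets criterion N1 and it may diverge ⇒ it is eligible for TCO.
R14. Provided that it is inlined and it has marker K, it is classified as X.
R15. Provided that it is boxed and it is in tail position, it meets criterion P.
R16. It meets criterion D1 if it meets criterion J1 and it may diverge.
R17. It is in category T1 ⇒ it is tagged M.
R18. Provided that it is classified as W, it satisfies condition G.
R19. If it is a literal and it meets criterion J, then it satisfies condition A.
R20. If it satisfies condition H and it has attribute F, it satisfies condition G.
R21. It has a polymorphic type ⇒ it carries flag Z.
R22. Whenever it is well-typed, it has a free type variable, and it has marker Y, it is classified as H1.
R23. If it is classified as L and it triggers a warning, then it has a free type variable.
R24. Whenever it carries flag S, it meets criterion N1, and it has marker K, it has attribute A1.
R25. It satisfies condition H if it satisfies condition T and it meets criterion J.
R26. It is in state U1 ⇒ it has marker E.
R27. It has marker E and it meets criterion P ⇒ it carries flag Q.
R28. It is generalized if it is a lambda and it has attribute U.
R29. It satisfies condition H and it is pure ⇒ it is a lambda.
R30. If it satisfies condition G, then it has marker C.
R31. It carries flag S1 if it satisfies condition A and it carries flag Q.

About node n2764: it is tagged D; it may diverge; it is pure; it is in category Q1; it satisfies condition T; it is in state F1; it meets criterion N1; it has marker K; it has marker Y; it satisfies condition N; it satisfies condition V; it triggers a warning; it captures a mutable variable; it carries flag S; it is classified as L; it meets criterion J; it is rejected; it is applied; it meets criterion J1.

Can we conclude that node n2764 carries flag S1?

Yes

By R2 (it is tagged D, it has marker K): it is a constant expression.
By R3 (it is in state F1): it is well-typed.
By R12 (it is in category Q1, it has marker K, it satisfies condition V): it is inlined.
By R14 (it is inlined, it has marker K): it is classified as X.
By R16 (it meets criterion J1, it may diverge): it meets criterion D1.
By R23 (it is classified as L, it triggers a warning): it has a free type variable.
By R24 (it carries flag S, it meets criterion N1, it has marker K): it has attribute A1.
By R25 (it satisfies condition T, it meets criterion J): it satisfies condition H.
By R29 (it satisfies condition H, it is pure): it is a lambda.
By R1 (it is a lambda, it is rejected): it is in state U1.
By R8 (it is a constant expression, it has attribute A1): it is boxed.
By R11 (it meets criterion D1, it meets criterion N1, it meets criterion J): it is classified as W.
By R18 (it is classified as W): it satisfies condition G.
By R22 (it is well-typed, it has a free type variable, it has marker Y): it is classified as H1.
By R26 (it is in state U1): it has marker E.
By R30 (it satisfies condition G): it has marker C.
By R5 (it is classified as X, it is classified as H1): it meets criterion P.
By R6 (it is boxed, it has marker K): it has a polymorphic type.
By R21 (it has a polymorphic type): it carries flag Z.
By R27 (it has marker E, it meets criterion P): it carries flag Q.
By R4 (it has marker C, it carries flag Z): it is a literal.
By R19 (it is a literal, it meets criterion J): it satisfies condition A.
By R31 (it satisfies condition A, it carries flag Q): it carries flag S1.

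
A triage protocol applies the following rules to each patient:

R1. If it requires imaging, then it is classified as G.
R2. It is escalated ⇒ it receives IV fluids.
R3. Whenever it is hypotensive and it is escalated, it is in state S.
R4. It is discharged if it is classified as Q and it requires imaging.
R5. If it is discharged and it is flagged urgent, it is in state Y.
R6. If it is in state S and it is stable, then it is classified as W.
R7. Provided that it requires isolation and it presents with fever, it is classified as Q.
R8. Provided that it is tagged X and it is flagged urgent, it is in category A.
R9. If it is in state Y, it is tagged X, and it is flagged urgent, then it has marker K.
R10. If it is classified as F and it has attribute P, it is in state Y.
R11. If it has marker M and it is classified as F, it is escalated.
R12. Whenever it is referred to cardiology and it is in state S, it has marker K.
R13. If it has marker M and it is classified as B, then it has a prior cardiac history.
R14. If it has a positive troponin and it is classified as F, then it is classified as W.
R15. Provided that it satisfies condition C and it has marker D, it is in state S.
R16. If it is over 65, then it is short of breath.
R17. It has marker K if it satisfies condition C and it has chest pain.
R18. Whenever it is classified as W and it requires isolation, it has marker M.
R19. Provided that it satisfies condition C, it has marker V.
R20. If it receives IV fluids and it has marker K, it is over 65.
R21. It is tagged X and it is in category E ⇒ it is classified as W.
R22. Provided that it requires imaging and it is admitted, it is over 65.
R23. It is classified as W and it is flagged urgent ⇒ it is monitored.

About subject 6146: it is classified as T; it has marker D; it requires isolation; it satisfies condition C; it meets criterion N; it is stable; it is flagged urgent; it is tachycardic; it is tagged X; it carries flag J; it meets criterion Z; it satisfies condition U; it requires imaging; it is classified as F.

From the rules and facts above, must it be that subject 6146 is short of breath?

No

Forward chaining from the given facts derives: is classified as G, is in category A, is in state S, has marker V, is classified as W, has marker M, is monitored, is escalated, receives IV fluids.
The only rule concluding "it is short of breath" is R16, which needs "it is over 65"; that is never established.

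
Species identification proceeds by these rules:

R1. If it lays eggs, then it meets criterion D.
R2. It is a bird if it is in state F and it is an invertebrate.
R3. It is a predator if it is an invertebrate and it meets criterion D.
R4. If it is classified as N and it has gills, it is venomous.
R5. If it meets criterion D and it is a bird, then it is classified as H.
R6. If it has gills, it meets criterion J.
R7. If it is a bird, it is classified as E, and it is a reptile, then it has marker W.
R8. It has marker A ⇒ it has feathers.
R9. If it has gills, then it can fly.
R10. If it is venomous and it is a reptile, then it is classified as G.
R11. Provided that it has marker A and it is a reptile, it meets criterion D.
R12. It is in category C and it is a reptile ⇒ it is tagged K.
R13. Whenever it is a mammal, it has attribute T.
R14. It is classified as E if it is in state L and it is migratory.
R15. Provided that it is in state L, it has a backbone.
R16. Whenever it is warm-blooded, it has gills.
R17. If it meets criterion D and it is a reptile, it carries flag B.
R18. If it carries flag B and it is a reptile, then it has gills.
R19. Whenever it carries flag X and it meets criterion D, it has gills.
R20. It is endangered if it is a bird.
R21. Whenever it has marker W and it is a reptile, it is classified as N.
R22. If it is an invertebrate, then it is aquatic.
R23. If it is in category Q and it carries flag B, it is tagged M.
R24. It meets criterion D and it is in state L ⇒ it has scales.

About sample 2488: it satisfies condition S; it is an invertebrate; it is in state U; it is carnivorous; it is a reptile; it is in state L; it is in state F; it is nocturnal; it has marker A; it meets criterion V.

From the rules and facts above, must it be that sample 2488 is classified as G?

Forward chaining from the given facts derives: is a bird, has feathers, meets criterion D, has a backbone, carries flag B, has gills, is endangered, is aquatic, has scales, is a predator, is classified as H, meets criterion J, can fly.
The only rule concluding "it is classified as G" is R10, which needs "it is venomous"; that is never established.

No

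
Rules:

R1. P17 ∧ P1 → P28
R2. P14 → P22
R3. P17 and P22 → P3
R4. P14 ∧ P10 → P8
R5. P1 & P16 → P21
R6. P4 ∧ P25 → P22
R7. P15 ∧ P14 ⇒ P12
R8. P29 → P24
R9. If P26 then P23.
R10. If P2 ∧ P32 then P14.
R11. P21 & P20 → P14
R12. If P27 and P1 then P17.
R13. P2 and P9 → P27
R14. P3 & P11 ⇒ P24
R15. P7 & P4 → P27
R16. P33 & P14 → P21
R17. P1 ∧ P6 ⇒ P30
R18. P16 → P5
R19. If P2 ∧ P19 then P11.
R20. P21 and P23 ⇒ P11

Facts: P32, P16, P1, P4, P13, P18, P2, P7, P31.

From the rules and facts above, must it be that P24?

Forward chaining from the given facts derives: P21, P14, P27, P5, P22, P17, P28, P3.
Rules concluding P24: R8 needs P29; R14 needs P11 — none of these are established.

No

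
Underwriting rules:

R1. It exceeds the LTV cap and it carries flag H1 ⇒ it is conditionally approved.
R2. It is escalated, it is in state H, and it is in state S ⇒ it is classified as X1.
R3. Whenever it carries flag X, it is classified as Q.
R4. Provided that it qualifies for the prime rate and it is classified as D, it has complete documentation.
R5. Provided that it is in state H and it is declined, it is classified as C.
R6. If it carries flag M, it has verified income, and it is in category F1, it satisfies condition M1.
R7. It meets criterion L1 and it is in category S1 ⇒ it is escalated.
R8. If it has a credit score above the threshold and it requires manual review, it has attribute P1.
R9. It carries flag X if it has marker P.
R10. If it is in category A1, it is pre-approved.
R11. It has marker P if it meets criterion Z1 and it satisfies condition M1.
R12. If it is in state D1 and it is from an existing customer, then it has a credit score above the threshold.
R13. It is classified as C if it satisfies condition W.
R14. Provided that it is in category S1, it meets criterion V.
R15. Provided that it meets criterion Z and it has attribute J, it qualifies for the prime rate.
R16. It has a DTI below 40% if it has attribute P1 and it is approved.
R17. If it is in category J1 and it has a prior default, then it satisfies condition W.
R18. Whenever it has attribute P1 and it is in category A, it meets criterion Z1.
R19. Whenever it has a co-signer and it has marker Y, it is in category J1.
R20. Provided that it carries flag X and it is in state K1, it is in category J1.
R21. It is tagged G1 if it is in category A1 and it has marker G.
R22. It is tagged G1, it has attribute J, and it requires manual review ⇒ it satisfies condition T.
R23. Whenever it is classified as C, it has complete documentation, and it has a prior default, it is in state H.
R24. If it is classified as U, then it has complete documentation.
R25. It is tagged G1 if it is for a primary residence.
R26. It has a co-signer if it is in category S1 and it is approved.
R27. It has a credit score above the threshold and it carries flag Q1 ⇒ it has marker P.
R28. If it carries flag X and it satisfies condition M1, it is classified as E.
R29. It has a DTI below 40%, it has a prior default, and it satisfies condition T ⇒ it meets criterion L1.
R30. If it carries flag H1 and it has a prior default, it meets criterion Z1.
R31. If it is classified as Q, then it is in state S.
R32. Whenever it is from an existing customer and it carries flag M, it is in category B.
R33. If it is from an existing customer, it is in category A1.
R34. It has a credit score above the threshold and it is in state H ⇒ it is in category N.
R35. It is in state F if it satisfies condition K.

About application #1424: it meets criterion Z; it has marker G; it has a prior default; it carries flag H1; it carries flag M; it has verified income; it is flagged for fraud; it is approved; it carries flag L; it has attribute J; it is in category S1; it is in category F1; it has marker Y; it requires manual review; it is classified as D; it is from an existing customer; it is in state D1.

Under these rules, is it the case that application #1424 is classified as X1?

By R6 (it carries flag M, it has verified income, it is in category F1): it satisfies condition M1.
By R12 (it is in state D1, it is from an existing customer): it has a credit score above the threshold.
By R15 (it meets criterion Z, it has attribute J): it qualifies for the prime rate.
By R26 (it is in category S1, it is approved): it has a co-signer.
By R30 (it carries flag H1, it has a prior default): it meets criterion Z1.
By R33 (it is from an existing customer): it is in category A1.
By R4 (it qualifies for the prime rate, it is classified as D): it has complete documentation.
By R8 (it has a credit score above the threshold, it requires manual review): it has attribute P1.
By R11 (it meets criterion Z1, it satisfies condition M1): it has marker P.
By R16 (it has attribute P1, it is approved): it has a DTI below 40%.
By R19 (it has a co-signer, it has marker Y): it is in category J1.
By R21 (it is in category A1, it has marker G): it is tagged G1.
By R22 (it is tagged G1, it has attribute J, it requires manual review): it satisfies condition T.
By R29 (it has a DTI below 40%, it has a prior default, it satisfies condition T): it meets criterion L1.
By R7 (it meets criterion L1, it is in category S1): it is escalated.
By R9 (it has marker P): it carries flag X.
By R17 (it is in category J1, it has a prior default): it satisfies condition W.
By R3 (it carries flag X): it is classified as Q.
By R13 (it satisfies condition W): it is classified as C.
By R23 (it is classified as C, it has complete documentation, it has a prior default): it is in state H.
By R31 (it is classified as Q): it is in state S.
By R2 (it is escalated, it is in state H, it is in state S): it is classified as X1.

Yes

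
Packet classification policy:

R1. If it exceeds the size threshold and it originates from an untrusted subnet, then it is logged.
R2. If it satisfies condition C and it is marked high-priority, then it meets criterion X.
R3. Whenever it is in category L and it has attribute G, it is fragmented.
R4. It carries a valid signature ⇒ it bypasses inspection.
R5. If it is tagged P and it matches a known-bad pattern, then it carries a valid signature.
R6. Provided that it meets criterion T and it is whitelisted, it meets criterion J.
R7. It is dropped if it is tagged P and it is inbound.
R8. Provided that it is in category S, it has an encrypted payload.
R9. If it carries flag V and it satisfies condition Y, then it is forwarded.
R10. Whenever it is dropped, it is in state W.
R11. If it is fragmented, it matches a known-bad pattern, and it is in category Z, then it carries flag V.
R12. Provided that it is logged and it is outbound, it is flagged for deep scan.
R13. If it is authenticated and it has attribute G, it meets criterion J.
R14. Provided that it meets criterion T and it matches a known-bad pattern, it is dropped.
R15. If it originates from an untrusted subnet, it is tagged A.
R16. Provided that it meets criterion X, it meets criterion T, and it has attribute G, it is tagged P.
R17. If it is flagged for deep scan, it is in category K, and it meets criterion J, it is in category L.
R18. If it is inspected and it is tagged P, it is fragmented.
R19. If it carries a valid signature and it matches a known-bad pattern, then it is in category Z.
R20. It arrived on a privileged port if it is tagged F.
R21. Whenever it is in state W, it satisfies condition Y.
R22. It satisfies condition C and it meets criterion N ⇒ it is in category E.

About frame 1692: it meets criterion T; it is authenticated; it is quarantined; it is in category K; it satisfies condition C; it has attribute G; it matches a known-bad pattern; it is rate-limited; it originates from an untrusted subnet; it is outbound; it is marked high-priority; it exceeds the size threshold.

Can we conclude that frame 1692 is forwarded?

Yes

By R1 (it exceeds the size threshold, it originates from an untrusted subnet): it is logged.
By R2 (it satisfies condition C, it is marked high-priority): it meets criterion X.
By R12 (it is logged, it is outbound): it is flagged for deep scan.
By R13 (it is authenticated, it has attribute G): it meets criterion J.
By R14 (it meets criterion T, it matches a known-bad pattern): it is dropped.
By R16 (it meets criterion X, it meets criterion T, it has attribute G): it is tagged P.
By R17 (it is flagged for deep scan, it is in category K, it meets criterion J): it is in category L.
By R3 (it is in category L, it has attribute G): it is fragmented.
By R5 (it is tagged P, it matches a known-bad pattern): it carries a valid signature.
By R10 (it is dropped): it is in state W.
By R19 (it carries a valid signature, it matches a known-bad pattern): it is in category Z.
By R21 (it is in state W): it satisfies condition Y.
By R11 (it is fragmented, it matches a known-bad pattern, it is in category Z): it carries flag V.
By R9 (it carries flag V, it satisfies condition Y): it is forwarded.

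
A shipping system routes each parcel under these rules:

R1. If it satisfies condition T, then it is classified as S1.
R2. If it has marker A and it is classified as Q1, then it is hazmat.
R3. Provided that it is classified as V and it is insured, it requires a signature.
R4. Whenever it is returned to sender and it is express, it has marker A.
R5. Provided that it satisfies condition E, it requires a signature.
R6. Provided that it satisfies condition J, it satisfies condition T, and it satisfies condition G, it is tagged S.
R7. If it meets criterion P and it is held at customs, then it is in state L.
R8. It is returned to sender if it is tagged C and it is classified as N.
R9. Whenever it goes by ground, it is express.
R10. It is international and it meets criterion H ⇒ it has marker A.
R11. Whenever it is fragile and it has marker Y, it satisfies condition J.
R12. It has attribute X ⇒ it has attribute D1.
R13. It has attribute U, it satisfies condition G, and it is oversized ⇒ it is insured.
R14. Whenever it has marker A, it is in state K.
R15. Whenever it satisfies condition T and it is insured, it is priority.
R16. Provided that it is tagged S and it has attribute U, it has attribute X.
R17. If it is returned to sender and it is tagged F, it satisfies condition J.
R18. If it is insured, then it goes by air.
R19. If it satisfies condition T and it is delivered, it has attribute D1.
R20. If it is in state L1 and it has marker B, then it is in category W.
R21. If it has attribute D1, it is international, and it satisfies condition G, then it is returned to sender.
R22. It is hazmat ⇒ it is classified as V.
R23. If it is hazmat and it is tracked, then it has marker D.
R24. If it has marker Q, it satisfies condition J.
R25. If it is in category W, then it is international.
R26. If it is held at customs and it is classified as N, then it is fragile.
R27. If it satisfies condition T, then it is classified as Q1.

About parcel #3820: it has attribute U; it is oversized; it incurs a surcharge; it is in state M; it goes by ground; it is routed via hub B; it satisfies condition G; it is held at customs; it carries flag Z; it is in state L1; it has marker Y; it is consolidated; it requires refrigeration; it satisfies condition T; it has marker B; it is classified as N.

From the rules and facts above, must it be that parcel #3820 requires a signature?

Yes

By R9 (it goes by ground): it is express.
By R13 (it has attribute U, it satisfies condition G, it is oversized): it is insured.
By R20 (it is in state L1, it has marker B): it is in category W.
By R25 (it is in category W): it is international.
By R26 (it is held at customs, it is classified as N): it is fragile.
By R27 (it satisfies condition T): it is classified as Q1.
By R11 (it is fragile, it has marker Y): it satisfies condition J.
By R6 (it satisfies condition J, it satisfies condition T, it satisfies condition G): it is tagged S.
By R16 (it is tagged S, it has attribute U): it has attribute X.
By R12 (it has attribute X): it has attribute D1.
By R21 (it has attribute D1, it is international, it satisfies condition G): it is returned to sender.
By R4 (it is returned to sender, it is express): it has marker A.
By R2 (it has marker A, it is classified as Q1): it is hazmat.
By R22 (it is hazmat): it is classified as V.
By R3 (it is classified as V, it is insured): it requires a signature.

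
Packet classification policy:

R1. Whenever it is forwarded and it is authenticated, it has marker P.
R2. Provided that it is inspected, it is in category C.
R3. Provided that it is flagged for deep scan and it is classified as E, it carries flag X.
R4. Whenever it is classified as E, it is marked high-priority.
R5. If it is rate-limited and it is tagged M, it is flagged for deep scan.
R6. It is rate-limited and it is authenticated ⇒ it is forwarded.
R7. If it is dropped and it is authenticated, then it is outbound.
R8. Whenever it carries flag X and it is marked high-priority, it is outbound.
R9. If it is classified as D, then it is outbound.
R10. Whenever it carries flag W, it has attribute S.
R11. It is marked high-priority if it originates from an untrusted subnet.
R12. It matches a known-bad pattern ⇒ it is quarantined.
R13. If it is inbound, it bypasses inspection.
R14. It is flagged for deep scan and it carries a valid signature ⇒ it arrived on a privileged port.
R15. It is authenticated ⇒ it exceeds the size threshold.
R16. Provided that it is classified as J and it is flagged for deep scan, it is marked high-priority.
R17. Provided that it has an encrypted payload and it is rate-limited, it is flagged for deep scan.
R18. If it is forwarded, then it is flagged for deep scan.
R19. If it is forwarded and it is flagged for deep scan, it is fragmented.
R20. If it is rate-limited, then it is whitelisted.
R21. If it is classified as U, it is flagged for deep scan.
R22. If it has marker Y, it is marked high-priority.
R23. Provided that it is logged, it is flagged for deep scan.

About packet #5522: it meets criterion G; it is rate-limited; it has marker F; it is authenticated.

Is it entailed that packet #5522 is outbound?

Forward chaining from the given facts derives: is forwarded, exceeds the size threshold, is flagged for deep scan, is fragmented, is whitelisted, has marker P.
Rules concluding "it is outbound": R7 needs "it is dropped"; R8 needs "it carries flag X"; R9 needs "it is classified as D" — none of these are established.

No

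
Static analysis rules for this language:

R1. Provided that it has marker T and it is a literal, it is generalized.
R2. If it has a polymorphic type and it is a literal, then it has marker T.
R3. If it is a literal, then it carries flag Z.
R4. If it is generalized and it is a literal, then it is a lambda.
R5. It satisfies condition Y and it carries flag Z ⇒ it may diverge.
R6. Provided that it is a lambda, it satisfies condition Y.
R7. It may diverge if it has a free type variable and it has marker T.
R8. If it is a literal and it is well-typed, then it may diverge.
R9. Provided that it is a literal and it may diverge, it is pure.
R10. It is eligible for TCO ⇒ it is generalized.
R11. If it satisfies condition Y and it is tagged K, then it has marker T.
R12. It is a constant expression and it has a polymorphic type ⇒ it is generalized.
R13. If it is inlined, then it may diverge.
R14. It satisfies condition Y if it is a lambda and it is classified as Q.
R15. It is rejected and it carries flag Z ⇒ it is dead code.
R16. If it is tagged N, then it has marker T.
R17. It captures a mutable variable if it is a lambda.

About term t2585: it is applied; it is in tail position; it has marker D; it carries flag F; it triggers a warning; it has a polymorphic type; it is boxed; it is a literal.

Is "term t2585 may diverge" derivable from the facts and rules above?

By R2 (it has a polymorphic type, it is a literal): it has marker T.
By R3 (it is a literal): it carries flag Z.
By R1 (it has marker T, it is a literal): it is generalized.
By R4 (it is generalized, it is a literal): it is a lambda.
By R6 (it is a lambda): it satisfies condition Y.
By R5 (it satisfies condition Y, it carries flag Z): it may diverge.

Yes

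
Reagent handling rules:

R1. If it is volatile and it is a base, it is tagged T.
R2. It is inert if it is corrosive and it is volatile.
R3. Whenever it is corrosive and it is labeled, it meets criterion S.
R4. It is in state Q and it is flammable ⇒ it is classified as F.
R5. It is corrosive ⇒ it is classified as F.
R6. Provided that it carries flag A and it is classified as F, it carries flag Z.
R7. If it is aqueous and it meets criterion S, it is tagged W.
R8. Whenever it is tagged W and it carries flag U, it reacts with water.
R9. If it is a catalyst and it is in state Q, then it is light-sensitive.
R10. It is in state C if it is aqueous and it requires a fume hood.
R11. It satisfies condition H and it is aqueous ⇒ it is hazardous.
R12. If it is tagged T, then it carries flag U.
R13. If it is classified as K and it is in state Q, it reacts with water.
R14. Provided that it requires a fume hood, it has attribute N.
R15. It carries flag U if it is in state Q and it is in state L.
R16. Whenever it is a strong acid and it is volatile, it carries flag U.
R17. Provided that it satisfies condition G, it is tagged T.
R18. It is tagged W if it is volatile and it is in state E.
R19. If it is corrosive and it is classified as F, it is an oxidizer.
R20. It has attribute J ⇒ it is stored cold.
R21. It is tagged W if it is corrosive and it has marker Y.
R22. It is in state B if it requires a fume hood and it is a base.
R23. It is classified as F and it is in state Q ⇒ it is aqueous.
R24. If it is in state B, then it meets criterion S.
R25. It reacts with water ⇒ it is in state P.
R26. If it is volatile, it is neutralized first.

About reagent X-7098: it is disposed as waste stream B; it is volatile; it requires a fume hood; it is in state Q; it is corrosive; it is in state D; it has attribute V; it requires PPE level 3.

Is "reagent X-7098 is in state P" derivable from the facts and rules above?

Forward chaining from the given facts derives: is inert, is classified as F, has attribute N, is an oxidizer, is aqueous, is neutralized first, is in state C.
The only rule concluding "it is in state P" is R25, which needs "it reacts with water"; that is never established.

No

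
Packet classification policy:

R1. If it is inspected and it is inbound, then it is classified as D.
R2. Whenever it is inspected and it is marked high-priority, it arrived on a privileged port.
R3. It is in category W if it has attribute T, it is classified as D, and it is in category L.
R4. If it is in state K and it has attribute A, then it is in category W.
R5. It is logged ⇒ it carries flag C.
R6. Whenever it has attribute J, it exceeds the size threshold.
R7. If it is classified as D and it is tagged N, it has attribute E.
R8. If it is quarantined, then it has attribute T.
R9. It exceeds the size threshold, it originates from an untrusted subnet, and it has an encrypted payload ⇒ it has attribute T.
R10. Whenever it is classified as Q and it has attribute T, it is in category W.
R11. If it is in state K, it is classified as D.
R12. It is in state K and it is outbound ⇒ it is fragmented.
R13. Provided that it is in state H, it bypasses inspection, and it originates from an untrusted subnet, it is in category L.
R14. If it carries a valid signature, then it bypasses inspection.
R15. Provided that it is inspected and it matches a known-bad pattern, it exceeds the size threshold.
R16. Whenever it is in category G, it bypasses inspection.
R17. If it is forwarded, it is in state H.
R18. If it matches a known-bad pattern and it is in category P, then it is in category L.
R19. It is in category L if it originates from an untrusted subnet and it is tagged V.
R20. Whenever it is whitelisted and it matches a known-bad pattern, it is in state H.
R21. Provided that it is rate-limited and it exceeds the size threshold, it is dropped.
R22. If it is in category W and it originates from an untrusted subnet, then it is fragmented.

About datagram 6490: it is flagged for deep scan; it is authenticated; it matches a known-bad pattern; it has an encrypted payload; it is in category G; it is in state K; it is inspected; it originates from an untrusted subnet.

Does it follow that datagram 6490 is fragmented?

Forward chaining from the given facts derives: is classified as D, exceeds the size threshold, bypasses inspection, has attribute T.
Rules concluding "it is fragmented": R12 needs "it is outbound"; R22 needs "it is in category W" — none of these are established.

No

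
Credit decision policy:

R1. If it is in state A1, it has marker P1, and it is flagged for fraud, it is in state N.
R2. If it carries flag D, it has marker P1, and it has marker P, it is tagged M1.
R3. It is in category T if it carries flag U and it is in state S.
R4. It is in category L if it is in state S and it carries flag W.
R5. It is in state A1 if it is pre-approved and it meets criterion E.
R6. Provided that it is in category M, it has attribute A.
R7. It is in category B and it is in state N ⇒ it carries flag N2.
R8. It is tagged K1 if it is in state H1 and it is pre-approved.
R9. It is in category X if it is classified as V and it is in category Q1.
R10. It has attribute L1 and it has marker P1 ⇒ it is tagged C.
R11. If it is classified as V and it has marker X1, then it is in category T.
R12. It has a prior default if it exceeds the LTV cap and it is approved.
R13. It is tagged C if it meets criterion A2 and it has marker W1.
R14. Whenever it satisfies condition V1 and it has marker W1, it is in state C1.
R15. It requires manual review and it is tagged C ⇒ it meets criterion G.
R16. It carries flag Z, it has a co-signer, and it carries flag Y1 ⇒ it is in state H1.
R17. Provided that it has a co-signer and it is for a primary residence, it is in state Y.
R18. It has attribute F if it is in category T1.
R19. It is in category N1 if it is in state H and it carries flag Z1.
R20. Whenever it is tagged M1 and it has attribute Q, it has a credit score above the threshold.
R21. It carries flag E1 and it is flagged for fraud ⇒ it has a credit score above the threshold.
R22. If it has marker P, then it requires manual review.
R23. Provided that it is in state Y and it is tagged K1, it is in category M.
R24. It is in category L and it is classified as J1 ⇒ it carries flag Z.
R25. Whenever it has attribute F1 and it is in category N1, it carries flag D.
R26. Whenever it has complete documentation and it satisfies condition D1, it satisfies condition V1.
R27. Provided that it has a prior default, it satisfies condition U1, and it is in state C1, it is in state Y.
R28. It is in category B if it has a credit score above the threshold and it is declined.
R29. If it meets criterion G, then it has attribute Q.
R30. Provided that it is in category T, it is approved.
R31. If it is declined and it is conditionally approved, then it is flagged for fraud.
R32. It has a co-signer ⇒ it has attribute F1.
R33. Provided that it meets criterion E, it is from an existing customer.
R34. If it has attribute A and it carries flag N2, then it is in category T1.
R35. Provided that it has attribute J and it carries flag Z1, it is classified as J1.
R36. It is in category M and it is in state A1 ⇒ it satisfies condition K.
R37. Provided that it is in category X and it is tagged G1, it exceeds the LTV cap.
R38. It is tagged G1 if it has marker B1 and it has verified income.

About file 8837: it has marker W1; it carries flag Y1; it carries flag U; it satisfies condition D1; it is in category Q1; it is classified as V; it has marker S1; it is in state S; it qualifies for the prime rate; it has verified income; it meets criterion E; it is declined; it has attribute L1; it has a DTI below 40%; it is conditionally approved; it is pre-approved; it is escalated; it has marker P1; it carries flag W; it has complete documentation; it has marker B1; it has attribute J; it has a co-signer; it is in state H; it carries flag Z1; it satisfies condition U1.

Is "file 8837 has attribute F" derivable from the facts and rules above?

No

Forward chaining from the given facts derives: is in category T, is in category L, is in state A1, is in category X, is tagged C, is in category N1, satisfies condition V1, is approved, is flagged for fraud, has attribute F1, is from an existing customer, is classified as J1, is tagged G1, is in state N, is in state C1, carries flag Z, carries flag D, exceeds the LTV cap, has a prior default, is in state H1, is in state Y, is tagged K1, is in category M, satisfies condition K, has attribute A.
The only rule concluding "it has attribute F" is R18, which needs "it is in category T1"; that is never established.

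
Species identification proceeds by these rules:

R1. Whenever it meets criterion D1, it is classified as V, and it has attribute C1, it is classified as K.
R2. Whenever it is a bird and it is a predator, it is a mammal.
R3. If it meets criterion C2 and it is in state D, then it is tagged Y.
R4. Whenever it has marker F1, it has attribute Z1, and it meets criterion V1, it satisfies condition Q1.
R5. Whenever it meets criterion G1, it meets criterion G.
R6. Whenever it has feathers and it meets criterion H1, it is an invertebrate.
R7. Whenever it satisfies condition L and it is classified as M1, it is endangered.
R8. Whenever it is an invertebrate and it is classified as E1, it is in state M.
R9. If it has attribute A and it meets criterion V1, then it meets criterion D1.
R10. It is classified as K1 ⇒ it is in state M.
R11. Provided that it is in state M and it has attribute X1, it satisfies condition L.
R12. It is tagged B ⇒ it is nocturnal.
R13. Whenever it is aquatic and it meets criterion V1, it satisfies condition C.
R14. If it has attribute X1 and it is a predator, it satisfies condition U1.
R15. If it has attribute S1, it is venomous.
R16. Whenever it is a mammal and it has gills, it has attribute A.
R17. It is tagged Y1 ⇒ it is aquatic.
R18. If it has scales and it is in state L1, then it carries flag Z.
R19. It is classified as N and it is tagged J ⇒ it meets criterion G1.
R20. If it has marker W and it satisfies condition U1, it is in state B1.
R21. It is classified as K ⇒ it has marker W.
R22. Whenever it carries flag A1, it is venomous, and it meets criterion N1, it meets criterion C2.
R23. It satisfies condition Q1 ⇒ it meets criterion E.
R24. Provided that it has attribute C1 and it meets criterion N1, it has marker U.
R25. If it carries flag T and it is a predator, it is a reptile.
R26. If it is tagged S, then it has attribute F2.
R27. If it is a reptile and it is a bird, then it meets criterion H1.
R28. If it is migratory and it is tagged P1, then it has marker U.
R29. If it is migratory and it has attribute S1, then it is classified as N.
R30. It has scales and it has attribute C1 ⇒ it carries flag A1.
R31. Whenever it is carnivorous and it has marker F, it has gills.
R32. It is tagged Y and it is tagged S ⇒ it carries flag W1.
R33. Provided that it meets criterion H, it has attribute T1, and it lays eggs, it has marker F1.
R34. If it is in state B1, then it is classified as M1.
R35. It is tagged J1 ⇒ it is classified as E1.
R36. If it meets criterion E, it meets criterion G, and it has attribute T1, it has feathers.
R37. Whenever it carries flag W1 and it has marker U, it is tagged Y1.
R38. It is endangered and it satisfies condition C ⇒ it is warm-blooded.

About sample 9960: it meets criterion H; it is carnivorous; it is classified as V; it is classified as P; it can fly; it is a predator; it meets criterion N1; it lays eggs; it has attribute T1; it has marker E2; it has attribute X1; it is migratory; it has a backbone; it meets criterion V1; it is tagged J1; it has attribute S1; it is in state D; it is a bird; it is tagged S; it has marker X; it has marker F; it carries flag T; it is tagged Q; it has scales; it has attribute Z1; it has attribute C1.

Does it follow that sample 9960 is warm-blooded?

No

Forward chaining from the given facts derives: is a mammal, satisfies condition U1, is venomous, has marker U, is a reptile, has attribute F2, meets criterion H1, is classified as N, carries flag A1, has gills, has marker F1, is classified as E1, satisfies condition Q1, has attribute A, meets criterion C2, meets criterion E, is tagged Y, meets criterion D1, carries flag W1, is tagged Y1, is classified as K, is aquatic, has marker W, satisfies condition C, is in state B1, is classified as M1.
The only rule concluding "it is warm-blooded" is R38, which needs "it is endangered"; that is never established.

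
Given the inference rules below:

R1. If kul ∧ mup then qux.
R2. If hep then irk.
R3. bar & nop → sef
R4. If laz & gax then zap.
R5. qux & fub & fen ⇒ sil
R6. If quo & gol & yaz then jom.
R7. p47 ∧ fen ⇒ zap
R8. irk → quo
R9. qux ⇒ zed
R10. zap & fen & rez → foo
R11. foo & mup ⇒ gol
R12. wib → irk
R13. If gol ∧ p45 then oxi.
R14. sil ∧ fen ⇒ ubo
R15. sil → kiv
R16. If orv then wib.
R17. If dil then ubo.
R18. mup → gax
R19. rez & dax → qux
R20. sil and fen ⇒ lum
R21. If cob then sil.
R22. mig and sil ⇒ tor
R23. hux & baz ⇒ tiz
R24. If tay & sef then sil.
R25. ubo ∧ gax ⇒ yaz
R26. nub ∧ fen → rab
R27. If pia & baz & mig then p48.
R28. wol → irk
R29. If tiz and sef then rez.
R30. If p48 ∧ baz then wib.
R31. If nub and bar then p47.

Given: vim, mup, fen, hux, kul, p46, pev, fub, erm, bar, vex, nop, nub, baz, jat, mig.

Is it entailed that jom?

No

Forward chaining from the given facts derives: qux, sef, sil, zed, ubo, kiv, gax, lum, tor, tiz, yaz, rab, rez, p47, zap, foo, gol.
The only rule concluding jom is R6, which needs quo; that is never established.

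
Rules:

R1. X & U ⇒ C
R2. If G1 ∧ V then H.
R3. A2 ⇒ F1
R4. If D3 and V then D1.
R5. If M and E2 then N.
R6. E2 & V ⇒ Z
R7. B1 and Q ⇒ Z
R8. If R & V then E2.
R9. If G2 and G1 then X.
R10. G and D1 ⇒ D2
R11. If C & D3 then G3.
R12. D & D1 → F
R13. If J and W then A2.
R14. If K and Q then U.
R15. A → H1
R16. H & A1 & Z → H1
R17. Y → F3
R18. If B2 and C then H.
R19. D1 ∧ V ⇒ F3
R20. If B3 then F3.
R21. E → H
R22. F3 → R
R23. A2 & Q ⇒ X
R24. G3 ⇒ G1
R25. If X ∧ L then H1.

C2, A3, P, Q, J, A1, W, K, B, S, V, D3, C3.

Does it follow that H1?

D1  (by R4: D3, V)
A2  (by R13: J, W)
U  (by R14: K, Q)
F3  (by R19: D1, V)
R  (by R22: F3)
X  (by R23: A2, Q)
C  (by R1: X, U)
E2  (by R8: R, V)
G3  (by R11: C, D3)
G1  (by R24: G3)
H  (by R2: G1, V)
Z  (by R6: E2, V)
H1  (by R16: H, A1, Z)

Yes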